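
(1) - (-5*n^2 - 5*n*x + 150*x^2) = 5*n^2 + 5*n*x - 150*x^2 + 1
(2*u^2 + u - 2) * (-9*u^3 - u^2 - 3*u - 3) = -18*u^5 - 11*u^4 + 11*u^3 - 7*u^2 + 3*u + 6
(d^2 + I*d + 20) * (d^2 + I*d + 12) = d^4 + 2*I*d^3 + 31*d^2 + 32*I*d + 240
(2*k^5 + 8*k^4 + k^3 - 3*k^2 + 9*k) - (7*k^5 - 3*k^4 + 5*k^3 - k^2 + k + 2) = -5*k^5 + 11*k^4 - 4*k^3 - 2*k^2 + 8*k - 2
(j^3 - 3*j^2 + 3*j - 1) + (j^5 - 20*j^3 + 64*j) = j^5 - 19*j^3 - 3*j^2 + 67*j - 1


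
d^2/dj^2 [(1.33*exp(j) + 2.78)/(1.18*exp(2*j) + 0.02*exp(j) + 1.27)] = (1.851892*exp(4*j) + 15.4521*exp(3*j) - 11.762004*exp(2*j) - 16.697102*exp(j) + 2.074545)*exp(j)/(1.643032*exp(6*j) + 0.083544*exp(5*j) + 5.30646*exp(4*j) + 0.17984*exp(3*j) + 5.71119*exp(2*j) + 0.096774*exp(j) + 2.048383)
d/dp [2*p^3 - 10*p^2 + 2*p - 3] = 6*p^2 - 20*p + 2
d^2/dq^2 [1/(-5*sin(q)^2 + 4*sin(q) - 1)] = 2*(50*sin(q)^4 - 30*sin(q)^3 - 77*sin(q)^2 + 62*sin(q) - 11)/(5*sin(q)^2 - 4*sin(q) + 1)^3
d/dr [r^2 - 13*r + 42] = 2*r - 13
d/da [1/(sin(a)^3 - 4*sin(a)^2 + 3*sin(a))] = (-3*cos(a) + 8/tan(a) - 3*cos(a)/sin(a)^2)/((sin(a) - 3)^2*(sin(a) - 1)^2)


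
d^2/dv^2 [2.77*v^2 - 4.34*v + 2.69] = 5.54000000000000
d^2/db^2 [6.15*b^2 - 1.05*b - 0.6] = 12.3000000000000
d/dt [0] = 0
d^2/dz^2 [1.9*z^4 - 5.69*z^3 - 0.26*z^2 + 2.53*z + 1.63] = 22.8*z^2 - 34.14*z - 0.52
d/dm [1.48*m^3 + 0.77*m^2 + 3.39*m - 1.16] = 4.44*m^2 + 1.54*m + 3.39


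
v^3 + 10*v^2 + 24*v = v*(v + 4)*(v + 6)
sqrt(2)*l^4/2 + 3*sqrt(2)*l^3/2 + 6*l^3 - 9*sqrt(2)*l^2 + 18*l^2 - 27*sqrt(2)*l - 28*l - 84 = (l + 3)*(l - 2*sqrt(2))*(l + 7*sqrt(2))*(sqrt(2)*l/2 + 1)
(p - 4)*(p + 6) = p^2 + 2*p - 24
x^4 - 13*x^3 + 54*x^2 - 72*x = x*(x - 6)*(x - 4)*(x - 3)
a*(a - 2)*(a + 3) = a^3 + a^2 - 6*a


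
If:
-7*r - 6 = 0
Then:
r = -6/7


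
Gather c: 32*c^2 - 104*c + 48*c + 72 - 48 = 32*c^2 - 56*c + 24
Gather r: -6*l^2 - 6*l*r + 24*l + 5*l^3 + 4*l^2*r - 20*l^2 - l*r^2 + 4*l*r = 5*l^3 - 26*l^2 - l*r^2 + 24*l + r*(4*l^2 - 2*l)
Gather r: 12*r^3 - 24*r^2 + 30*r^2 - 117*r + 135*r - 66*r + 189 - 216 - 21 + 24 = 12*r^3 + 6*r^2 - 48*r - 24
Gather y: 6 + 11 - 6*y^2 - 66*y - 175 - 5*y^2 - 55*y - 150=-11*y^2 - 121*y - 308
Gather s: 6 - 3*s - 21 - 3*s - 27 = -6*s - 42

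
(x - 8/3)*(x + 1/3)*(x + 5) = x^3 + 8*x^2/3 - 113*x/9 - 40/9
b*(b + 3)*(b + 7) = b^3 + 10*b^2 + 21*b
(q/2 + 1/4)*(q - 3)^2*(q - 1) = q^4/2 - 13*q^3/4 + 23*q^2/4 - 3*q/4 - 9/4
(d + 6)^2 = d^2 + 12*d + 36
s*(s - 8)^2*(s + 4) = s^4 - 12*s^3 + 256*s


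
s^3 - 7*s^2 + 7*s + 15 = (s - 5)*(s - 3)*(s + 1)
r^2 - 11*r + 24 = (r - 8)*(r - 3)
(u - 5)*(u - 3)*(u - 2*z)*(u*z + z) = u^4*z - 2*u^3*z^2 - 7*u^3*z + 14*u^2*z^2 + 7*u^2*z - 14*u*z^2 + 15*u*z - 30*z^2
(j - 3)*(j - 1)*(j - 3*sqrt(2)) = j^3 - 3*sqrt(2)*j^2 - 4*j^2 + 3*j + 12*sqrt(2)*j - 9*sqrt(2)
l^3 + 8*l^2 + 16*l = l*(l + 4)^2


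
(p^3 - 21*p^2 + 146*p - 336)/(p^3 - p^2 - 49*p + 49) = (p^2 - 14*p + 48)/(p^2 + 6*p - 7)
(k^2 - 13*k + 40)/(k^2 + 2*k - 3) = (k^2 - 13*k + 40)/(k^2 + 2*k - 3)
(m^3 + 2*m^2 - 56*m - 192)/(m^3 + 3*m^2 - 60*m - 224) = (m + 6)/(m + 7)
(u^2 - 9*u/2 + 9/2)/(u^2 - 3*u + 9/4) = 2*(u - 3)/(2*u - 3)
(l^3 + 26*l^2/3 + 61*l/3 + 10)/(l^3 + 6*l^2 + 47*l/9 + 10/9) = 3*(l + 3)/(3*l + 1)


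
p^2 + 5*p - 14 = (p - 2)*(p + 7)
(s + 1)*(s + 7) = s^2 + 8*s + 7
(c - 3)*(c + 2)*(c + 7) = c^3 + 6*c^2 - 13*c - 42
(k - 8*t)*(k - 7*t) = k^2 - 15*k*t + 56*t^2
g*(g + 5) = g^2 + 5*g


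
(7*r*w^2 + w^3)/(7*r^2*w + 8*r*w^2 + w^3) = w/(r + w)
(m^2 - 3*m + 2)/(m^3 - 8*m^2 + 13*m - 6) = (m - 2)/(m^2 - 7*m + 6)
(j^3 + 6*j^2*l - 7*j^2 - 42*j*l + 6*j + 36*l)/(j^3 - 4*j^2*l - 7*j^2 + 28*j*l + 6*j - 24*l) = (j + 6*l)/(j - 4*l)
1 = 1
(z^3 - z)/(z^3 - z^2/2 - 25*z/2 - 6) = 2*z*(1 - z^2)/(-2*z^3 + z^2 + 25*z + 12)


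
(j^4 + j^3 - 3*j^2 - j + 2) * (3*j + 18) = 3*j^5 + 21*j^4 + 9*j^3 - 57*j^2 - 12*j + 36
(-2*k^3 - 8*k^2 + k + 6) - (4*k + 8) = -2*k^3 - 8*k^2 - 3*k - 2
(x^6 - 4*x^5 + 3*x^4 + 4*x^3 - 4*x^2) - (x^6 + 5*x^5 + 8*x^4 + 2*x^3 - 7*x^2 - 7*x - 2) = -9*x^5 - 5*x^4 + 2*x^3 + 3*x^2 + 7*x + 2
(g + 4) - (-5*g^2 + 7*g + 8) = 5*g^2 - 6*g - 4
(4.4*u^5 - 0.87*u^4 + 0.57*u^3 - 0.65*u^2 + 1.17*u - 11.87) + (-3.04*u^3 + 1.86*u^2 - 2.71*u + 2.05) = 4.4*u^5 - 0.87*u^4 - 2.47*u^3 + 1.21*u^2 - 1.54*u - 9.82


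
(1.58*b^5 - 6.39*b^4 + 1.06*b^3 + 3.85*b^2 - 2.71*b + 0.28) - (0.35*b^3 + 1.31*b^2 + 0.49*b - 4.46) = 1.58*b^5 - 6.39*b^4 + 0.71*b^3 + 2.54*b^2 - 3.2*b + 4.74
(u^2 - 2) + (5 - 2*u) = u^2 - 2*u + 3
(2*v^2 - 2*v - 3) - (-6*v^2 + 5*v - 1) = 8*v^2 - 7*v - 2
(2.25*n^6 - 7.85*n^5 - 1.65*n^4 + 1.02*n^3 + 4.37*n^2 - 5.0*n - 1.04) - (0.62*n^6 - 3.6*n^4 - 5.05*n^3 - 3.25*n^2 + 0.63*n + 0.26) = 1.63*n^6 - 7.85*n^5 + 1.95*n^4 + 6.07*n^3 + 7.62*n^2 - 5.63*n - 1.3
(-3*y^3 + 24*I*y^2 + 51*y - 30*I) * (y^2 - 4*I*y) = -3*y^5 + 36*I*y^4 + 147*y^3 - 234*I*y^2 - 120*y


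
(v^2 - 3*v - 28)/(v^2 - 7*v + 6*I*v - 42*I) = (v + 4)/(v + 6*I)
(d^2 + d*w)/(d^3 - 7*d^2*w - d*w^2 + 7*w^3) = d/(d^2 - 8*d*w + 7*w^2)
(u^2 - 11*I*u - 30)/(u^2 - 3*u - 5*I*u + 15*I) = (u - 6*I)/(u - 3)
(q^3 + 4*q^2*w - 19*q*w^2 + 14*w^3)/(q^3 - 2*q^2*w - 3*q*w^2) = (-q^3 - 4*q^2*w + 19*q*w^2 - 14*w^3)/(q*(-q^2 + 2*q*w + 3*w^2))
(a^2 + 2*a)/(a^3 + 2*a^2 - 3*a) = (a + 2)/(a^2 + 2*a - 3)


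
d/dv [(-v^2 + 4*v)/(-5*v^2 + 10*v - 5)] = 2*(v + 2)/(5*(v^3 - 3*v^2 + 3*v - 1))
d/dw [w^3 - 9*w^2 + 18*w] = 3*w^2 - 18*w + 18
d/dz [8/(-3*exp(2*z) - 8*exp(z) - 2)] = (48*exp(z) + 64)*exp(z)/(3*exp(2*z) + 8*exp(z) + 2)^2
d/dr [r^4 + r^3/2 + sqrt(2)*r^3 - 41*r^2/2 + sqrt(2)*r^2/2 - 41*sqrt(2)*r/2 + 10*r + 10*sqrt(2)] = 4*r^3 + 3*r^2/2 + 3*sqrt(2)*r^2 - 41*r + sqrt(2)*r - 41*sqrt(2)/2 + 10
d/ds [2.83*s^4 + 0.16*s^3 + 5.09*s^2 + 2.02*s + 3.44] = 11.32*s^3 + 0.48*s^2 + 10.18*s + 2.02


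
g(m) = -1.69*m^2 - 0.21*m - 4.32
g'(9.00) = -30.63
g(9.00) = -143.10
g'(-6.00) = 20.07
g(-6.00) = -63.90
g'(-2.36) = 7.77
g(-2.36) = -13.24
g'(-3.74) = 12.43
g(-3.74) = -27.17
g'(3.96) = -13.59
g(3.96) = -31.65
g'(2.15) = -7.48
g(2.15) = -12.58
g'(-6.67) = 22.33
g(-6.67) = -78.11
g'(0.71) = -2.61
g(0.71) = -5.32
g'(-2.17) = 7.12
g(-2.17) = -11.82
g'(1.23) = -4.37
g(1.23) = -7.14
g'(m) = -3.38*m - 0.21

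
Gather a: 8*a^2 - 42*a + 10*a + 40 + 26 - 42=8*a^2 - 32*a + 24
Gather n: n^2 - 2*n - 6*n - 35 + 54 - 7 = n^2 - 8*n + 12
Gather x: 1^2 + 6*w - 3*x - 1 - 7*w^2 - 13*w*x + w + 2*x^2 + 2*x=-7*w^2 + 7*w + 2*x^2 + x*(-13*w - 1)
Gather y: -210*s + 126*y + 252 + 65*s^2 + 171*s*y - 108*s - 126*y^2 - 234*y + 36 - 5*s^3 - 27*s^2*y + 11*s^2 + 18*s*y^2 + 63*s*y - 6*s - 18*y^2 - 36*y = -5*s^3 + 76*s^2 - 324*s + y^2*(18*s - 144) + y*(-27*s^2 + 234*s - 144) + 288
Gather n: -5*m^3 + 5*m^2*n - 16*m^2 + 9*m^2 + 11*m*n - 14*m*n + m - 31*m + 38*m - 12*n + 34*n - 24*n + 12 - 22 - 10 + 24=-5*m^3 - 7*m^2 + 8*m + n*(5*m^2 - 3*m - 2) + 4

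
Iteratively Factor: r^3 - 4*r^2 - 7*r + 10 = (r - 1)*(r^2 - 3*r - 10) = (r - 5)*(r - 1)*(r + 2)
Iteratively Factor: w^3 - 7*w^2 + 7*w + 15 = (w - 3)*(w^2 - 4*w - 5) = (w - 3)*(w + 1)*(w - 5)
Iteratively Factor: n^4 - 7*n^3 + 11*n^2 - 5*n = (n - 5)*(n^3 - 2*n^2 + n) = (n - 5)*(n - 1)*(n^2 - n) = n*(n - 5)*(n - 1)*(n - 1)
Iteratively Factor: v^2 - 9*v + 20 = (v - 5)*(v - 4)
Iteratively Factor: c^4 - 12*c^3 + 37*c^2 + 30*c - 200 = (c + 2)*(c^3 - 14*c^2 + 65*c - 100) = (c - 5)*(c + 2)*(c^2 - 9*c + 20) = (c - 5)*(c - 4)*(c + 2)*(c - 5)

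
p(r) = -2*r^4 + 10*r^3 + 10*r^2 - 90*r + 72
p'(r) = -8*r^3 + 30*r^2 + 20*r - 90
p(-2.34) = 149.26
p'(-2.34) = 129.97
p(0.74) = 14.33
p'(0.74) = -62.01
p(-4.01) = -568.25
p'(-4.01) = 828.05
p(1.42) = -15.13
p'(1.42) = -24.01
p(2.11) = -19.08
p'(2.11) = 10.61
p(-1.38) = 181.71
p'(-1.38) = -39.44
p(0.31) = 45.34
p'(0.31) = -81.16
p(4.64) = -58.38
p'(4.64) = -150.49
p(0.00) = 72.00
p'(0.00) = -90.00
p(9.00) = -5760.00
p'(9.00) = -3312.00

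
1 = 1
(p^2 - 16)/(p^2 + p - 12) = (p - 4)/(p - 3)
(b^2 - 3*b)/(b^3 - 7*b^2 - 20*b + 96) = b/(b^2 - 4*b - 32)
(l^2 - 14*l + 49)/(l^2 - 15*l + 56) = (l - 7)/(l - 8)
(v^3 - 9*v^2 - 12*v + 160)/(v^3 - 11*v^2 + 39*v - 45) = (v^2 - 4*v - 32)/(v^2 - 6*v + 9)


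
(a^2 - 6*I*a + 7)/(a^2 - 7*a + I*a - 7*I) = (a - 7*I)/(a - 7)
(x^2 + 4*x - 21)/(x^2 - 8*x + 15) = (x + 7)/(x - 5)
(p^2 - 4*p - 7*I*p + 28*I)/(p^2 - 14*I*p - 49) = (p - 4)/(p - 7*I)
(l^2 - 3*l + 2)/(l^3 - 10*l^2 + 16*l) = (l - 1)/(l*(l - 8))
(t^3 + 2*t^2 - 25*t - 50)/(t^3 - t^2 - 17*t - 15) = (t^2 + 7*t + 10)/(t^2 + 4*t + 3)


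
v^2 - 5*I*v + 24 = (v - 8*I)*(v + 3*I)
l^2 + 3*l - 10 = (l - 2)*(l + 5)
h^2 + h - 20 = (h - 4)*(h + 5)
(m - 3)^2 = m^2 - 6*m + 9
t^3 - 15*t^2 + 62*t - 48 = (t - 8)*(t - 6)*(t - 1)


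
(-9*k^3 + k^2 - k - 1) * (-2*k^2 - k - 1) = 18*k^5 + 7*k^4 + 10*k^3 + 2*k^2 + 2*k + 1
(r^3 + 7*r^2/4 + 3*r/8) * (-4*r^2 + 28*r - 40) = -4*r^5 + 21*r^4 + 15*r^3/2 - 119*r^2/2 - 15*r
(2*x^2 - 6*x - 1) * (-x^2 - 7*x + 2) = -2*x^4 - 8*x^3 + 47*x^2 - 5*x - 2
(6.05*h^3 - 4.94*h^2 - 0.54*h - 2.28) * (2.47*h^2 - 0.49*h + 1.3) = 14.9435*h^5 - 15.1663*h^4 + 8.9518*h^3 - 11.789*h^2 + 0.4152*h - 2.964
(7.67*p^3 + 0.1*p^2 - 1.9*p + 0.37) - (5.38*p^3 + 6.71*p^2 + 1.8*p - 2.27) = 2.29*p^3 - 6.61*p^2 - 3.7*p + 2.64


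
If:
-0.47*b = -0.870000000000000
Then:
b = 1.85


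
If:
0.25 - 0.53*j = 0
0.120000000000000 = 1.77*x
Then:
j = 0.47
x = 0.07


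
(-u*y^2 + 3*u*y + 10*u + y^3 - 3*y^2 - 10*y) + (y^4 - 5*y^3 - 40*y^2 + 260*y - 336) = -u*y^2 + 3*u*y + 10*u + y^4 - 4*y^3 - 43*y^2 + 250*y - 336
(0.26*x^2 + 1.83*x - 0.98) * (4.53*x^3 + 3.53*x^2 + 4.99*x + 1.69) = 1.1778*x^5 + 9.2077*x^4 + 3.3179*x^3 + 6.1117*x^2 - 1.7975*x - 1.6562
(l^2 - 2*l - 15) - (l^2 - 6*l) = 4*l - 15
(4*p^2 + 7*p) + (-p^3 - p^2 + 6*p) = -p^3 + 3*p^2 + 13*p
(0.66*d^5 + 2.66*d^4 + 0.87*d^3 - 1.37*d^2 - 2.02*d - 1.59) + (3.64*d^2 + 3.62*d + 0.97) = 0.66*d^5 + 2.66*d^4 + 0.87*d^3 + 2.27*d^2 + 1.6*d - 0.62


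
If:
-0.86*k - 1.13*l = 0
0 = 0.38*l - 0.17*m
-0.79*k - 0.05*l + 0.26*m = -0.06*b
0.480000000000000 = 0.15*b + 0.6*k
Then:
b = 2.66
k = 0.13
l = -0.10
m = -0.23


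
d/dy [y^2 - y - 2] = 2*y - 1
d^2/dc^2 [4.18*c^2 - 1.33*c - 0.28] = 8.36000000000000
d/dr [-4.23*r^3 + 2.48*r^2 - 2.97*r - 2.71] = -12.69*r^2 + 4.96*r - 2.97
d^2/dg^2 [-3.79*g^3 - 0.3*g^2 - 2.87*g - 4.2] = -22.74*g - 0.6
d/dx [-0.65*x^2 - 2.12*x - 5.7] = -1.3*x - 2.12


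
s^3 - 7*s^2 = s^2*(s - 7)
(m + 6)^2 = m^2 + 12*m + 36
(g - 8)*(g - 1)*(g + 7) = g^3 - 2*g^2 - 55*g + 56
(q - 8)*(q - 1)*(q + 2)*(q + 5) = q^4 - 2*q^3 - 45*q^2 - 34*q + 80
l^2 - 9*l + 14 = (l - 7)*(l - 2)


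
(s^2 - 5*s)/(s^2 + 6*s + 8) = s*(s - 5)/(s^2 + 6*s + 8)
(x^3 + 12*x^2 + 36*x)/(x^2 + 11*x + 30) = x*(x + 6)/(x + 5)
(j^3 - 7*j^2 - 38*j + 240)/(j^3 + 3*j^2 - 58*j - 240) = (j - 5)/(j + 5)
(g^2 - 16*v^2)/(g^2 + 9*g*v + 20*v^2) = (g - 4*v)/(g + 5*v)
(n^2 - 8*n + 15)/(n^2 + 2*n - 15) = (n - 5)/(n + 5)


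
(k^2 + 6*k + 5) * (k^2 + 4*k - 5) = k^4 + 10*k^3 + 24*k^2 - 10*k - 25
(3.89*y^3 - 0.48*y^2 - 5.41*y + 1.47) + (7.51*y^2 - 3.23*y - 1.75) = 3.89*y^3 + 7.03*y^2 - 8.64*y - 0.28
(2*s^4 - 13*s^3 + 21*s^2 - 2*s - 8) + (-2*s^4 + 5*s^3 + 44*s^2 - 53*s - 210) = -8*s^3 + 65*s^2 - 55*s - 218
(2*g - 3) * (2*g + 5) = 4*g^2 + 4*g - 15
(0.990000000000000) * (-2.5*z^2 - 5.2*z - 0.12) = -2.475*z^2 - 5.148*z - 0.1188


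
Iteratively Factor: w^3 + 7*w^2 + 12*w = (w + 3)*(w^2 + 4*w) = w*(w + 3)*(w + 4)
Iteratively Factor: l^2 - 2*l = (l - 2)*(l)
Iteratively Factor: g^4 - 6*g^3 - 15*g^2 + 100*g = (g + 4)*(g^3 - 10*g^2 + 25*g) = (g - 5)*(g + 4)*(g^2 - 5*g) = g*(g - 5)*(g + 4)*(g - 5)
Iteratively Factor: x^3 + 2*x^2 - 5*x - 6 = (x - 2)*(x^2 + 4*x + 3) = (x - 2)*(x + 3)*(x + 1)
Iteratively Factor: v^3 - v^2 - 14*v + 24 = (v - 2)*(v^2 + v - 12) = (v - 2)*(v + 4)*(v - 3)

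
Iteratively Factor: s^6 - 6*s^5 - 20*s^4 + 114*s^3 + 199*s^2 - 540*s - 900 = (s - 3)*(s^5 - 3*s^4 - 29*s^3 + 27*s^2 + 280*s + 300) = (s - 3)*(s + 2)*(s^4 - 5*s^3 - 19*s^2 + 65*s + 150) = (s - 5)*(s - 3)*(s + 2)*(s^3 - 19*s - 30) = (s - 5)^2*(s - 3)*(s + 2)*(s^2 + 5*s + 6) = (s - 5)^2*(s - 3)*(s + 2)^2*(s + 3)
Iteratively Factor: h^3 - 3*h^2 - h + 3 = (h - 3)*(h^2 - 1) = (h - 3)*(h + 1)*(h - 1)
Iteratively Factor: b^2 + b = (b)*(b + 1)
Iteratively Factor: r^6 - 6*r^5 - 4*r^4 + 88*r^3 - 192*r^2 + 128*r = (r + 4)*(r^5 - 10*r^4 + 36*r^3 - 56*r^2 + 32*r) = (r - 2)*(r + 4)*(r^4 - 8*r^3 + 20*r^2 - 16*r) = (r - 4)*(r - 2)*(r + 4)*(r^3 - 4*r^2 + 4*r) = (r - 4)*(r - 2)^2*(r + 4)*(r^2 - 2*r) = (r - 4)*(r - 2)^3*(r + 4)*(r)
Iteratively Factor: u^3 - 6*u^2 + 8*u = (u)*(u^2 - 6*u + 8) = u*(u - 4)*(u - 2)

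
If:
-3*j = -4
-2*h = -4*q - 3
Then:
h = 2*q + 3/2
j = 4/3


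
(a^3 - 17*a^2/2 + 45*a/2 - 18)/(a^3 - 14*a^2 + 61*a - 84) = (a - 3/2)/(a - 7)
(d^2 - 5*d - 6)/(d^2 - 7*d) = (d^2 - 5*d - 6)/(d*(d - 7))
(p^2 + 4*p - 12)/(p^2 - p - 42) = (p - 2)/(p - 7)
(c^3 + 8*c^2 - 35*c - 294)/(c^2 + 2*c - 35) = (c^2 + c - 42)/(c - 5)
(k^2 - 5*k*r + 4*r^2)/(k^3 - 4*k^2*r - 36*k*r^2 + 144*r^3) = (-k + r)/(-k^2 + 36*r^2)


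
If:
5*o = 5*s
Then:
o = s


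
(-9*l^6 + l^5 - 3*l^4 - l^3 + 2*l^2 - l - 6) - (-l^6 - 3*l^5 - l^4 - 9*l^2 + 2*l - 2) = -8*l^6 + 4*l^5 - 2*l^4 - l^3 + 11*l^2 - 3*l - 4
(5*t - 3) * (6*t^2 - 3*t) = 30*t^3 - 33*t^2 + 9*t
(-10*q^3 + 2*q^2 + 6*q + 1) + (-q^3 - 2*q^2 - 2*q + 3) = -11*q^3 + 4*q + 4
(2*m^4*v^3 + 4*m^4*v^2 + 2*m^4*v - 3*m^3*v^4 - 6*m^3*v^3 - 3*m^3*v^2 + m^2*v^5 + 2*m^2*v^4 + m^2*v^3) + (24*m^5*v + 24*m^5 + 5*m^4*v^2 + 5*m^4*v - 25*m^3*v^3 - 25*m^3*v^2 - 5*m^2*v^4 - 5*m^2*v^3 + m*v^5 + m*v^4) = 24*m^5*v + 24*m^5 + 2*m^4*v^3 + 9*m^4*v^2 + 7*m^4*v - 3*m^3*v^4 - 31*m^3*v^3 - 28*m^3*v^2 + m^2*v^5 - 3*m^2*v^4 - 4*m^2*v^3 + m*v^5 + m*v^4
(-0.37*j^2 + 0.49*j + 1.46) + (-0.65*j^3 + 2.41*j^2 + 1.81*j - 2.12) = -0.65*j^3 + 2.04*j^2 + 2.3*j - 0.66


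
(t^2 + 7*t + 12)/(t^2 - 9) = (t + 4)/(t - 3)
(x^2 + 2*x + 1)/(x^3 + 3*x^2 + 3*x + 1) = 1/(x + 1)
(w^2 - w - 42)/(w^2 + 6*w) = (w - 7)/w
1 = 1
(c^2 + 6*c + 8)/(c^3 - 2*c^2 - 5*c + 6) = (c + 4)/(c^2 - 4*c + 3)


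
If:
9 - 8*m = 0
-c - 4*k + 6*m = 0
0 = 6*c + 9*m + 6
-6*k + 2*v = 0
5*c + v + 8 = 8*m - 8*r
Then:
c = -43/16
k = 151/64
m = 9/8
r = 471/512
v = 453/64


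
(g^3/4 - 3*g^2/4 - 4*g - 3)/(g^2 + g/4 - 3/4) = (g^2 - 4*g - 12)/(4*g - 3)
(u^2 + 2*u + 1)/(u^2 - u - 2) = (u + 1)/(u - 2)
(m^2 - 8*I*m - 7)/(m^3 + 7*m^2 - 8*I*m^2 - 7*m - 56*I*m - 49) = 1/(m + 7)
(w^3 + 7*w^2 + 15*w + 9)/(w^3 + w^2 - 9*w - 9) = (w + 3)/(w - 3)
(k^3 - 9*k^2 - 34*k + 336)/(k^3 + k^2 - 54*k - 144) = (k - 7)/(k + 3)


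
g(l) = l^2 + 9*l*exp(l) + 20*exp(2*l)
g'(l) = 9*l*exp(l) + 2*l + 40*exp(2*l) + 9*exp(l)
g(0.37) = 46.88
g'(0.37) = 102.43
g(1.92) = 1052.06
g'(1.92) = 2044.11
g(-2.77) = 6.19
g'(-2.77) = -6.38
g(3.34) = 16785.80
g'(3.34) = 32961.68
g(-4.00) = 15.35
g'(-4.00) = -8.48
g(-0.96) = 0.55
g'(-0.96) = 4.08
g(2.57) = 3723.13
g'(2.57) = 7253.58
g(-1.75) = 0.93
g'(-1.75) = -3.47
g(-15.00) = 225.00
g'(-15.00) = -30.00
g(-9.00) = 80.99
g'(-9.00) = -18.01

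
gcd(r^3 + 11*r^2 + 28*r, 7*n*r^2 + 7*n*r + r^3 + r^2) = r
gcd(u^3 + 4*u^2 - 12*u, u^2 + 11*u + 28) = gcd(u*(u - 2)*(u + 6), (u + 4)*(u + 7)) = 1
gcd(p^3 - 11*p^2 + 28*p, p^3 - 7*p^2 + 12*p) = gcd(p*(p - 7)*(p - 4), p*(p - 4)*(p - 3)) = p^2 - 4*p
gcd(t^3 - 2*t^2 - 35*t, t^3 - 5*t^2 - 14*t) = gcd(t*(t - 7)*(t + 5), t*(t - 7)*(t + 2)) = t^2 - 7*t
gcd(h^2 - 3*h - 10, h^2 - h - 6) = h + 2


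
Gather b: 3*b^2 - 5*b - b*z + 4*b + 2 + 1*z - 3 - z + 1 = 3*b^2 + b*(-z - 1)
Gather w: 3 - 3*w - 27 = -3*w - 24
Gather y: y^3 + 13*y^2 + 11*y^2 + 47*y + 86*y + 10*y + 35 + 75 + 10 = y^3 + 24*y^2 + 143*y + 120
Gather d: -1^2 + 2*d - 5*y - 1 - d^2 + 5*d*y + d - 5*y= -d^2 + d*(5*y + 3) - 10*y - 2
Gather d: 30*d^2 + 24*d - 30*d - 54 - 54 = 30*d^2 - 6*d - 108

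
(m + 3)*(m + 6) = m^2 + 9*m + 18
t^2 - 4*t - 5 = (t - 5)*(t + 1)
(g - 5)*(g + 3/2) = g^2 - 7*g/2 - 15/2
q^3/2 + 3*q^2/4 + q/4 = q*(q/2 + 1/2)*(q + 1/2)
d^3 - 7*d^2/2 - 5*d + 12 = (d - 4)*(d - 3/2)*(d + 2)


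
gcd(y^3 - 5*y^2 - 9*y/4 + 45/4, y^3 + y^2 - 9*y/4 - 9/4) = y^2 - 9/4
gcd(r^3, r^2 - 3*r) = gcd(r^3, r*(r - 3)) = r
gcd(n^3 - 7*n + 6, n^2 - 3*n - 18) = n + 3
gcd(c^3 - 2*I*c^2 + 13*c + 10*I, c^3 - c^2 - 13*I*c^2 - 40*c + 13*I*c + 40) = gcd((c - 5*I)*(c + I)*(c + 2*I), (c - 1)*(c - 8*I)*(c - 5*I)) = c - 5*I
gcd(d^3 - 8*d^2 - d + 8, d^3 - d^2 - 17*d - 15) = d + 1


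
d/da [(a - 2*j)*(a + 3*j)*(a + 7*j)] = 3*a^2 + 16*a*j + j^2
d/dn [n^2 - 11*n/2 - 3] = 2*n - 11/2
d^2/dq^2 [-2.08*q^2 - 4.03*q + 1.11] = -4.16000000000000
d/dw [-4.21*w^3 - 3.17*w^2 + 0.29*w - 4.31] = -12.63*w^2 - 6.34*w + 0.29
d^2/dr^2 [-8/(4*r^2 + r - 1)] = 16*(16*r^2 + 4*r - (8*r + 1)^2 - 4)/(4*r^2 + r - 1)^3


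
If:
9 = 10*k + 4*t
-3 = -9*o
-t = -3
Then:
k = -3/10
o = 1/3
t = 3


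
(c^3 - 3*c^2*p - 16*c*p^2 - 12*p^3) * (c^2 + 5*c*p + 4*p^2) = c^5 + 2*c^4*p - 27*c^3*p^2 - 104*c^2*p^3 - 124*c*p^4 - 48*p^5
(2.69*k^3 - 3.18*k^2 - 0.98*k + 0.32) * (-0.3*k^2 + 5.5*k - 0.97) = -0.807*k^5 + 15.749*k^4 - 19.8053*k^3 - 2.4014*k^2 + 2.7106*k - 0.3104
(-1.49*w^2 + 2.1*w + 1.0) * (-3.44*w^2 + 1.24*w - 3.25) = 5.1256*w^4 - 9.0716*w^3 + 4.0065*w^2 - 5.585*w - 3.25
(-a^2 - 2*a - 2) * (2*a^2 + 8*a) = -2*a^4 - 12*a^3 - 20*a^2 - 16*a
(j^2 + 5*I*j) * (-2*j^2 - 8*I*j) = -2*j^4 - 18*I*j^3 + 40*j^2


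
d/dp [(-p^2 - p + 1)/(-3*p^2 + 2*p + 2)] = (-5*p^2 + 2*p - 4)/(9*p^4 - 12*p^3 - 8*p^2 + 8*p + 4)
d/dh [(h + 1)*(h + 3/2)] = 2*h + 5/2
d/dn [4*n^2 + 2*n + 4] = 8*n + 2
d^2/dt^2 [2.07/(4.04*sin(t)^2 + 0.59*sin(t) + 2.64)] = (-135.142848*sin(t)^4 - 14.802156*sin(t)^3 + 290.304873*sin(t)^2 + 32.828544*sin(t) - 42.71445)/(4.04*sin(t)^2 + 0.59*sin(t) + 2.64)^3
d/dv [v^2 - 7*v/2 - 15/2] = 2*v - 7/2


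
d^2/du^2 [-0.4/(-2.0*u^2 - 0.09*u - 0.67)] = (-3.2*u^2 - 0.144*u + 0.4*(4.0*u + 0.09)*(8.0*u + 0.18) - 1.072)/(2.0*u^2 + 0.09*u + 0.67)^3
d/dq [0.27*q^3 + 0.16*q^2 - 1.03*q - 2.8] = 0.81*q^2 + 0.32*q - 1.03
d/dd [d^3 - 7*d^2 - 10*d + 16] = 3*d^2 - 14*d - 10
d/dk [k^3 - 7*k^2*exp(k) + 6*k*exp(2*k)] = -7*k^2*exp(k) + 3*k^2 + 12*k*exp(2*k) - 14*k*exp(k) + 6*exp(2*k)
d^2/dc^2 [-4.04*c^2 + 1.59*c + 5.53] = -8.08000000000000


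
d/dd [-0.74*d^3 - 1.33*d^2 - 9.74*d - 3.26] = -2.22*d^2 - 2.66*d - 9.74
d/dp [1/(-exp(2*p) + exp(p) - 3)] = (2*exp(p) - 1)*exp(p)/(exp(2*p) - exp(p) + 3)^2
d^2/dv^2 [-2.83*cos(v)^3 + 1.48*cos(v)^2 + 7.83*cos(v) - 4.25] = -5.7075*cos(v) - 2.96*cos(2*v) + 6.3675*cos(3*v)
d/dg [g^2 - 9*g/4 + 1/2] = 2*g - 9/4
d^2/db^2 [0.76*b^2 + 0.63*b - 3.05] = 1.52000000000000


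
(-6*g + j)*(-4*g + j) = 24*g^2 - 10*g*j + j^2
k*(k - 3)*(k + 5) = k^3 + 2*k^2 - 15*k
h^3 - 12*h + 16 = (h - 2)^2*(h + 4)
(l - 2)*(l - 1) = l^2 - 3*l + 2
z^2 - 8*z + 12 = (z - 6)*(z - 2)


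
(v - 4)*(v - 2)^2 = v^3 - 8*v^2 + 20*v - 16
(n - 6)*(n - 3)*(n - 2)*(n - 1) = n^4 - 12*n^3 + 47*n^2 - 72*n + 36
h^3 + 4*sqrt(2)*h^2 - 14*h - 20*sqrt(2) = (h - 2*sqrt(2))*(h + sqrt(2))*(h + 5*sqrt(2))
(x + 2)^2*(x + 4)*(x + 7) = x^4 + 15*x^3 + 76*x^2 + 156*x + 112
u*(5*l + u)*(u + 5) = 5*l*u^2 + 25*l*u + u^3 + 5*u^2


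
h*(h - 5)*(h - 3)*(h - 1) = h^4 - 9*h^3 + 23*h^2 - 15*h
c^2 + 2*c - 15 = (c - 3)*(c + 5)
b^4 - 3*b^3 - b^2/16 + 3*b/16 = b*(b - 3)*(b - 1/4)*(b + 1/4)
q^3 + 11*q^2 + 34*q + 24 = (q + 1)*(q + 4)*(q + 6)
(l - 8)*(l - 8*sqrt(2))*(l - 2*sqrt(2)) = l^3 - 10*sqrt(2)*l^2 - 8*l^2 + 32*l + 80*sqrt(2)*l - 256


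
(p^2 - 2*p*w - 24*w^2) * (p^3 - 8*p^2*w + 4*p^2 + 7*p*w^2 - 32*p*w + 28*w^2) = p^5 - 10*p^4*w + 4*p^4 - p^3*w^2 - 40*p^3*w + 178*p^2*w^3 - 4*p^2*w^2 - 168*p*w^4 + 712*p*w^3 - 672*w^4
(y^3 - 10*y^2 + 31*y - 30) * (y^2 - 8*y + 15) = y^5 - 18*y^4 + 126*y^3 - 428*y^2 + 705*y - 450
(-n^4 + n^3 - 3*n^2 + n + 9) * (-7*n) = 7*n^5 - 7*n^4 + 21*n^3 - 7*n^2 - 63*n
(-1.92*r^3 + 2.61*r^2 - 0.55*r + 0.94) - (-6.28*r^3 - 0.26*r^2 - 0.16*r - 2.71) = 4.36*r^3 + 2.87*r^2 - 0.39*r + 3.65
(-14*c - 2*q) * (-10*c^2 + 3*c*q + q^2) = 140*c^3 - 22*c^2*q - 20*c*q^2 - 2*q^3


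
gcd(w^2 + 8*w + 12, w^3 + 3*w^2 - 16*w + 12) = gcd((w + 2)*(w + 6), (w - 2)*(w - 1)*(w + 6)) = w + 6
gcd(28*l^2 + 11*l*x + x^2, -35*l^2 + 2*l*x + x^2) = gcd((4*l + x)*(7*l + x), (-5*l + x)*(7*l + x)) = 7*l + x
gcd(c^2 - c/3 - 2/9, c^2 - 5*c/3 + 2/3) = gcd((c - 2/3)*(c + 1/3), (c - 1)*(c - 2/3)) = c - 2/3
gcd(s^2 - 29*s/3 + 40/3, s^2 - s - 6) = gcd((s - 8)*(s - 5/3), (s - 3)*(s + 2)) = 1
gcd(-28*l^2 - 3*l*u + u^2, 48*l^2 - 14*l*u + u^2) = 1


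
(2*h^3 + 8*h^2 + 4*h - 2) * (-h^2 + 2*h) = -2*h^5 - 4*h^4 + 12*h^3 + 10*h^2 - 4*h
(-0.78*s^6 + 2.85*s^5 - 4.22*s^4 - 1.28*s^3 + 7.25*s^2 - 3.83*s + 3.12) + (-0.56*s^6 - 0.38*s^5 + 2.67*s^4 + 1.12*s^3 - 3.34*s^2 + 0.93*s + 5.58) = -1.34*s^6 + 2.47*s^5 - 1.55*s^4 - 0.16*s^3 + 3.91*s^2 - 2.9*s + 8.7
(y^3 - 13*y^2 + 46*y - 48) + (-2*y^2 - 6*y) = y^3 - 15*y^2 + 40*y - 48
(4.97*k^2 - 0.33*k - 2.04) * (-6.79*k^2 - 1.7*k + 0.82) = -33.7463*k^4 - 6.2083*k^3 + 18.488*k^2 + 3.1974*k - 1.6728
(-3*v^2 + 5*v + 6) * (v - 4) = -3*v^3 + 17*v^2 - 14*v - 24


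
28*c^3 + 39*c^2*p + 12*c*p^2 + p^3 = (c + p)*(4*c + p)*(7*c + p)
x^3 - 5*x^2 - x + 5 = (x - 5)*(x - 1)*(x + 1)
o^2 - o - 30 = (o - 6)*(o + 5)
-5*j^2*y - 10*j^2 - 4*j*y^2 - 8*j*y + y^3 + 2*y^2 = (-5*j + y)*(j + y)*(y + 2)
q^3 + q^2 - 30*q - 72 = (q - 6)*(q + 3)*(q + 4)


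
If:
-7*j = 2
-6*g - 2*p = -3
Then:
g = 1/2 - p/3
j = -2/7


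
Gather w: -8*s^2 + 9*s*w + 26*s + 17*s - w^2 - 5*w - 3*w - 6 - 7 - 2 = -8*s^2 + 43*s - w^2 + w*(9*s - 8) - 15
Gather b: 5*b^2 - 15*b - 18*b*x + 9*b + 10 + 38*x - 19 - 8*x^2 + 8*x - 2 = 5*b^2 + b*(-18*x - 6) - 8*x^2 + 46*x - 11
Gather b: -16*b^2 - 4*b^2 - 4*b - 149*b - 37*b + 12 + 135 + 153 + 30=-20*b^2 - 190*b + 330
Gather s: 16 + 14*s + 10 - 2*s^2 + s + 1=-2*s^2 + 15*s + 27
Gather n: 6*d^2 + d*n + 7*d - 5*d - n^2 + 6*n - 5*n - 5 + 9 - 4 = 6*d^2 + 2*d - n^2 + n*(d + 1)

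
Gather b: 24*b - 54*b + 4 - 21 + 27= 10 - 30*b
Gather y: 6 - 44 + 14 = -24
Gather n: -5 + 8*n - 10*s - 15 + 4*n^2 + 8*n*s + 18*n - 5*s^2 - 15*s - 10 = 4*n^2 + n*(8*s + 26) - 5*s^2 - 25*s - 30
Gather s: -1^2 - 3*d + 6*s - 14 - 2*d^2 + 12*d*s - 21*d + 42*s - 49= -2*d^2 - 24*d + s*(12*d + 48) - 64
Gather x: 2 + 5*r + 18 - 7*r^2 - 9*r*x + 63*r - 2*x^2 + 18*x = -7*r^2 + 68*r - 2*x^2 + x*(18 - 9*r) + 20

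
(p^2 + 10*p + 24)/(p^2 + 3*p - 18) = (p + 4)/(p - 3)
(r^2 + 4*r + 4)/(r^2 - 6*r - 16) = (r + 2)/(r - 8)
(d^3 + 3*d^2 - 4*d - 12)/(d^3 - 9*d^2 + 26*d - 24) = (d^2 + 5*d + 6)/(d^2 - 7*d + 12)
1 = 1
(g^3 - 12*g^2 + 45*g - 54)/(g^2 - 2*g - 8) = (-g^3 + 12*g^2 - 45*g + 54)/(-g^2 + 2*g + 8)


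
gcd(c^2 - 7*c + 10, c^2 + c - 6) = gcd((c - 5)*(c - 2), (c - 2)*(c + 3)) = c - 2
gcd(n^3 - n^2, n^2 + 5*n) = n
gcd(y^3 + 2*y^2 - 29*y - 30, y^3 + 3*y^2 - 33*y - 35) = y^2 - 4*y - 5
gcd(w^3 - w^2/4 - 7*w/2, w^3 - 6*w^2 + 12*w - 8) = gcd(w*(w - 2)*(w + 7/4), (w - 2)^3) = w - 2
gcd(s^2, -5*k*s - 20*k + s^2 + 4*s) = 1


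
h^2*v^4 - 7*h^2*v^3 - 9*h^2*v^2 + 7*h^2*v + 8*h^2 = (v - 8)*(v - 1)*(h*v + h)^2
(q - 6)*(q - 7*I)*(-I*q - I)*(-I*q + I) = -q^4 + 6*q^3 + 7*I*q^3 + q^2 - 42*I*q^2 - 6*q - 7*I*q + 42*I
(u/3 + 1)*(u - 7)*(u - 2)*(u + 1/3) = u^4/3 - 17*u^3/9 - 5*u^2 + 113*u/9 + 14/3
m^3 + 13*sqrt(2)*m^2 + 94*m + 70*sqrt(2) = (m + sqrt(2))*(m + 5*sqrt(2))*(m + 7*sqrt(2))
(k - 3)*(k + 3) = k^2 - 9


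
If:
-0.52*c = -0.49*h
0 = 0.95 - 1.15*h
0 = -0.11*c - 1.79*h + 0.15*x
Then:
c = 0.78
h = 0.83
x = 10.43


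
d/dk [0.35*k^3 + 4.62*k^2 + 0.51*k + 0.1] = 1.05*k^2 + 9.24*k + 0.51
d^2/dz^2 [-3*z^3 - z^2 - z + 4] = -18*z - 2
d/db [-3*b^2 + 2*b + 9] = 2 - 6*b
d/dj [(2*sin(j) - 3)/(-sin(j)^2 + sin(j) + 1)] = (-6*sin(j) - 2*cos(j)^2 + 7)*cos(j)/(sin(j) + cos(j)^2)^2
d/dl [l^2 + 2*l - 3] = 2*l + 2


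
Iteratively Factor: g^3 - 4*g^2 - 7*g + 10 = (g - 5)*(g^2 + g - 2) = (g - 5)*(g - 1)*(g + 2)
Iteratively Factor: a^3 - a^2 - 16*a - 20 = (a + 2)*(a^2 - 3*a - 10) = (a - 5)*(a + 2)*(a + 2)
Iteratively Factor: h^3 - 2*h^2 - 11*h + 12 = (h + 3)*(h^2 - 5*h + 4) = (h - 1)*(h + 3)*(h - 4)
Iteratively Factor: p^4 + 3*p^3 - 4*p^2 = (p)*(p^3 + 3*p^2 - 4*p) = p^2*(p^2 + 3*p - 4) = p^2*(p - 1)*(p + 4)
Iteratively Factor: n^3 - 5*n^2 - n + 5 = (n + 1)*(n^2 - 6*n + 5) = (n - 1)*(n + 1)*(n - 5)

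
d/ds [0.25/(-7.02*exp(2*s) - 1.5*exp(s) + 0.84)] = (3.51*exp(s) + 0.375)*exp(s)/(7.02*exp(2*s) + 1.5*exp(s) - 0.84)^2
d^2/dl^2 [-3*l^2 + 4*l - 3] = -6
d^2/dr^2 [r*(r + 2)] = 2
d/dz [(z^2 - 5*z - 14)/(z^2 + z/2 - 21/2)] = 2*(11*z^2 + 14*z + 119)/(4*z^4 + 4*z^3 - 83*z^2 - 42*z + 441)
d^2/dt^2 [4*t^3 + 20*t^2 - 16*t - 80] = 24*t + 40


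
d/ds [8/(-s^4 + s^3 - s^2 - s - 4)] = 8*(4*s^3 - 3*s^2 + 2*s + 1)/(s^4 - s^3 + s^2 + s + 4)^2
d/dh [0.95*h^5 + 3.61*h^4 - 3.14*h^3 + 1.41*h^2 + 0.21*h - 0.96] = 4.75*h^4 + 14.44*h^3 - 9.42*h^2 + 2.82*h + 0.21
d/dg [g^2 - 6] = 2*g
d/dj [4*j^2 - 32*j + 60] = 8*j - 32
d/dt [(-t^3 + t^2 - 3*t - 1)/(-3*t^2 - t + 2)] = (3*t^4 + 2*t^3 - 16*t^2 - 2*t - 7)/(9*t^4 + 6*t^3 - 11*t^2 - 4*t + 4)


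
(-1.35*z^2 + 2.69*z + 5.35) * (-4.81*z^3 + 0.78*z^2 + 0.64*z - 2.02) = 6.4935*z^5 - 13.9919*z^4 - 24.4993*z^3 + 8.6216*z^2 - 2.0098*z - 10.807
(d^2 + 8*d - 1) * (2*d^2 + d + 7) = 2*d^4 + 17*d^3 + 13*d^2 + 55*d - 7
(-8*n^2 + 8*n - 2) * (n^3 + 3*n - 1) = -8*n^5 + 8*n^4 - 26*n^3 + 32*n^2 - 14*n + 2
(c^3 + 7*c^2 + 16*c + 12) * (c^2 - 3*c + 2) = c^5 + 4*c^4 - 3*c^3 - 22*c^2 - 4*c + 24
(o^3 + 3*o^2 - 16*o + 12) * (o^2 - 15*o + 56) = o^5 - 12*o^4 - 5*o^3 + 420*o^2 - 1076*o + 672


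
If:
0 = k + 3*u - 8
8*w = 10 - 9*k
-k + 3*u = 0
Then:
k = 4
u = 4/3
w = -13/4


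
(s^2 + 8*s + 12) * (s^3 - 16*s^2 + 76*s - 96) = s^5 - 8*s^4 - 40*s^3 + 320*s^2 + 144*s - 1152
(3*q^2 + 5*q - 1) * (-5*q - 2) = -15*q^3 - 31*q^2 - 5*q + 2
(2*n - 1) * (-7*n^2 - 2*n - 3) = -14*n^3 + 3*n^2 - 4*n + 3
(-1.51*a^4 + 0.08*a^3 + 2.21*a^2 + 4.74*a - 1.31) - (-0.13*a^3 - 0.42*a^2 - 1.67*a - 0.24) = -1.51*a^4 + 0.21*a^3 + 2.63*a^2 + 6.41*a - 1.07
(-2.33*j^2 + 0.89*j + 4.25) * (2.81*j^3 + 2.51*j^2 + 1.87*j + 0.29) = -6.5473*j^5 - 3.3474*j^4 + 9.8193*j^3 + 11.6561*j^2 + 8.2056*j + 1.2325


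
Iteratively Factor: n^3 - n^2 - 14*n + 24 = (n + 4)*(n^2 - 5*n + 6) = (n - 3)*(n + 4)*(n - 2)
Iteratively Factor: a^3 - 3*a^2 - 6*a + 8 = (a + 2)*(a^2 - 5*a + 4) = (a - 4)*(a + 2)*(a - 1)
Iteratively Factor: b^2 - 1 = (b + 1)*(b - 1)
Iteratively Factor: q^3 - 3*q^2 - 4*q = (q - 4)*(q^2 + q) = q*(q - 4)*(q + 1)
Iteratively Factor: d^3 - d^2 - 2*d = (d)*(d^2 - d - 2) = d*(d + 1)*(d - 2)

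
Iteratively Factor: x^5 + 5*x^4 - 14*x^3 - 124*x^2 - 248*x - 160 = (x + 4)*(x^4 + x^3 - 18*x^2 - 52*x - 40) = (x - 5)*(x + 4)*(x^3 + 6*x^2 + 12*x + 8) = (x - 5)*(x + 2)*(x + 4)*(x^2 + 4*x + 4) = (x - 5)*(x + 2)^2*(x + 4)*(x + 2)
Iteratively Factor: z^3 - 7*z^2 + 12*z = (z - 4)*(z^2 - 3*z) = z*(z - 4)*(z - 3)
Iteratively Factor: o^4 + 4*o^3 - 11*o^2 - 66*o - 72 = (o + 3)*(o^3 + o^2 - 14*o - 24) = (o + 2)*(o + 3)*(o^2 - o - 12) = (o - 4)*(o + 2)*(o + 3)*(o + 3)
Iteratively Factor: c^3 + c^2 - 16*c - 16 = (c + 1)*(c^2 - 16) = (c + 1)*(c + 4)*(c - 4)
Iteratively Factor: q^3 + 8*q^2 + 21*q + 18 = (q + 3)*(q^2 + 5*q + 6) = (q + 2)*(q + 3)*(q + 3)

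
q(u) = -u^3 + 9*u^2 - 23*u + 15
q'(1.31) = -4.57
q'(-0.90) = -41.63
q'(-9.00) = -428.00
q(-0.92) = 44.56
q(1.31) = -1.93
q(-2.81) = 172.88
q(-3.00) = 192.00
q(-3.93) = 305.09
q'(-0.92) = -42.10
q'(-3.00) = -104.00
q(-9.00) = 1680.00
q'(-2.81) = -97.27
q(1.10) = -0.74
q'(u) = -3*u^2 + 18*u - 23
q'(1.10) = -6.83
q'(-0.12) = -25.20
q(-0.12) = 17.89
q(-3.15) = 208.01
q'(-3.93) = -140.07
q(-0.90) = 43.72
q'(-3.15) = -109.47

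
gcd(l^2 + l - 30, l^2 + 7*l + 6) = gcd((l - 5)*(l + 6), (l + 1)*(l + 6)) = l + 6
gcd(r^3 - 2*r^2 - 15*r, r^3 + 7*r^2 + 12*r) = r^2 + 3*r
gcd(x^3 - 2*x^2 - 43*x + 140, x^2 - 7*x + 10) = x - 5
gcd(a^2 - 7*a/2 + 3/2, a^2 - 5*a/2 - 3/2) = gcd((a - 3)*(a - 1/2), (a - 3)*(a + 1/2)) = a - 3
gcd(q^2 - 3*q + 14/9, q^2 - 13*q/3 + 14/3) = q - 7/3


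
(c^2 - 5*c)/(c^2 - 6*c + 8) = c*(c - 5)/(c^2 - 6*c + 8)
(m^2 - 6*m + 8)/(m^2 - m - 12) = (m - 2)/(m + 3)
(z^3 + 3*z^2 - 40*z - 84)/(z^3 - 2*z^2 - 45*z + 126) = (z + 2)/(z - 3)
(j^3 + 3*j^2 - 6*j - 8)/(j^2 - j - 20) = (j^2 - j - 2)/(j - 5)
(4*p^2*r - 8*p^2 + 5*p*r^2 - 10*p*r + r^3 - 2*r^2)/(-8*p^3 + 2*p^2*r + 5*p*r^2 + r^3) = (-p*r + 2*p - r^2 + 2*r)/(2*p^2 - p*r - r^2)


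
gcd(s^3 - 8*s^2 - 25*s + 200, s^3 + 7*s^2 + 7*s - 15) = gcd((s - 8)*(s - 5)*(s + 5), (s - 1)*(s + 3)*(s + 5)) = s + 5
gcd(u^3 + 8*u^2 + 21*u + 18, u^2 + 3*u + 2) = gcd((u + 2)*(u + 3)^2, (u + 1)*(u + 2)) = u + 2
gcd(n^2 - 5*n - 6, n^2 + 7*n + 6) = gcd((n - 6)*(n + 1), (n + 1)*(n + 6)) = n + 1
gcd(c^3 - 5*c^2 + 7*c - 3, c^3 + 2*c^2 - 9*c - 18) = c - 3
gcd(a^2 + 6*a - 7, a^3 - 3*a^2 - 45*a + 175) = a + 7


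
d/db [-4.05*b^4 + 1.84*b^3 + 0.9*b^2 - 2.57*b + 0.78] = -16.2*b^3 + 5.52*b^2 + 1.8*b - 2.57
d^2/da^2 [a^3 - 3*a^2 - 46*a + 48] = 6*a - 6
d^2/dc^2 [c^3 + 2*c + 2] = 6*c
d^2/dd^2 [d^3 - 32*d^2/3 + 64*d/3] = 6*d - 64/3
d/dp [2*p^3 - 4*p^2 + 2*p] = 6*p^2 - 8*p + 2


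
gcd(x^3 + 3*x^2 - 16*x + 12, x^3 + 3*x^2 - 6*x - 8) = x - 2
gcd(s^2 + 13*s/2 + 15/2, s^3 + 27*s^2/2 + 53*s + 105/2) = s^2 + 13*s/2 + 15/2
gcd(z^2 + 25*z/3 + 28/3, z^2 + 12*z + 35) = z + 7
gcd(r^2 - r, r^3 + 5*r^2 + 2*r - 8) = r - 1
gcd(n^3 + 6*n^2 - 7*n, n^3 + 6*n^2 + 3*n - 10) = n - 1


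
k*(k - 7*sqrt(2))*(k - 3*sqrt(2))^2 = k^4 - 13*sqrt(2)*k^3 + 102*k^2 - 126*sqrt(2)*k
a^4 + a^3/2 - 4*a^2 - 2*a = a*(a - 2)*(a + 1/2)*(a + 2)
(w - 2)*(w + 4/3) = w^2 - 2*w/3 - 8/3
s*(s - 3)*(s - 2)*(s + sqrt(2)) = s^4 - 5*s^3 + sqrt(2)*s^3 - 5*sqrt(2)*s^2 + 6*s^2 + 6*sqrt(2)*s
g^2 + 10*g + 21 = (g + 3)*(g + 7)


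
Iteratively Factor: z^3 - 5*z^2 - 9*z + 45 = (z - 5)*(z^2 - 9) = (z - 5)*(z + 3)*(z - 3)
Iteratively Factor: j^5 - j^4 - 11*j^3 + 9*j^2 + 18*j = (j + 3)*(j^4 - 4*j^3 + j^2 + 6*j) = (j - 2)*(j + 3)*(j^3 - 2*j^2 - 3*j) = (j - 2)*(j + 1)*(j + 3)*(j^2 - 3*j) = (j - 3)*(j - 2)*(j + 1)*(j + 3)*(j)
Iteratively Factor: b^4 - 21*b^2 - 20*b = (b - 5)*(b^3 + 5*b^2 + 4*b) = b*(b - 5)*(b^2 + 5*b + 4) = b*(b - 5)*(b + 1)*(b + 4)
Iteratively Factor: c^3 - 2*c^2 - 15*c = (c + 3)*(c^2 - 5*c) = c*(c + 3)*(c - 5)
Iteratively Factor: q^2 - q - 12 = (q - 4)*(q + 3)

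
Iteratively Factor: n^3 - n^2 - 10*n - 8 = (n + 2)*(n^2 - 3*n - 4) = (n - 4)*(n + 2)*(n + 1)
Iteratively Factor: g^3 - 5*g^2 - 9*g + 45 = (g - 3)*(g^2 - 2*g - 15) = (g - 5)*(g - 3)*(g + 3)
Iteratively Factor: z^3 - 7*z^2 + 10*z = (z - 5)*(z^2 - 2*z) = (z - 5)*(z - 2)*(z)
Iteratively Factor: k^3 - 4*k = (k + 2)*(k^2 - 2*k) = k*(k + 2)*(k - 2)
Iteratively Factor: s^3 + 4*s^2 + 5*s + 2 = (s + 1)*(s^2 + 3*s + 2) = (s + 1)^2*(s + 2)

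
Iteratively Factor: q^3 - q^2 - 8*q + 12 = (q + 3)*(q^2 - 4*q + 4) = (q - 2)*(q + 3)*(q - 2)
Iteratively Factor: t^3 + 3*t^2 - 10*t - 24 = (t - 3)*(t^2 + 6*t + 8) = (t - 3)*(t + 4)*(t + 2)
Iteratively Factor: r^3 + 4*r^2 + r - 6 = (r - 1)*(r^2 + 5*r + 6) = (r - 1)*(r + 2)*(r + 3)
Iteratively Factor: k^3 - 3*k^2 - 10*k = (k - 5)*(k^2 + 2*k) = (k - 5)*(k + 2)*(k)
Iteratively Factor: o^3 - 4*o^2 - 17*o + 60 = (o + 4)*(o^2 - 8*o + 15) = (o - 3)*(o + 4)*(o - 5)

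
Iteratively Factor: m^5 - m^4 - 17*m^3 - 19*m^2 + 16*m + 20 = (m - 1)*(m^4 - 17*m^2 - 36*m - 20) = (m - 1)*(m + 2)*(m^3 - 2*m^2 - 13*m - 10) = (m - 1)*(m + 1)*(m + 2)*(m^2 - 3*m - 10) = (m - 1)*(m + 1)*(m + 2)^2*(m - 5)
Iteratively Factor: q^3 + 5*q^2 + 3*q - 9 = (q - 1)*(q^2 + 6*q + 9) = (q - 1)*(q + 3)*(q + 3)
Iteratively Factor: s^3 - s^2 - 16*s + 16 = (s + 4)*(s^2 - 5*s + 4) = (s - 1)*(s + 4)*(s - 4)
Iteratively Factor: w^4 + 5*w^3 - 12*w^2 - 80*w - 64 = (w + 1)*(w^3 + 4*w^2 - 16*w - 64) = (w + 1)*(w + 4)*(w^2 - 16) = (w - 4)*(w + 1)*(w + 4)*(w + 4)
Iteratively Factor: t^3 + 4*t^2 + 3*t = (t + 3)*(t^2 + t) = t*(t + 3)*(t + 1)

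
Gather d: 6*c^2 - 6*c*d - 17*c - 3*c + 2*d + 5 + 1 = 6*c^2 - 20*c + d*(2 - 6*c) + 6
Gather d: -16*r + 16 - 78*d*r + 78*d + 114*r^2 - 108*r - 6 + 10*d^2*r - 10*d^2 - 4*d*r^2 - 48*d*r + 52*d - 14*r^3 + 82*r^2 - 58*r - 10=d^2*(10*r - 10) + d*(-4*r^2 - 126*r + 130) - 14*r^3 + 196*r^2 - 182*r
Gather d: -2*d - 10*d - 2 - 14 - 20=-12*d - 36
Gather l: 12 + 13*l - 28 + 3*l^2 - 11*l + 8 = 3*l^2 + 2*l - 8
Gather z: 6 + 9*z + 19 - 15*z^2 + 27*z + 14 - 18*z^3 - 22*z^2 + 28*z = -18*z^3 - 37*z^2 + 64*z + 39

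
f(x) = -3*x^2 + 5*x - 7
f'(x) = 5 - 6*x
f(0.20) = -6.12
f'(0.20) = 3.80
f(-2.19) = -32.34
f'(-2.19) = 18.14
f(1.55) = -6.46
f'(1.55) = -4.30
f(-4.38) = -86.45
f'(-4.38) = 31.28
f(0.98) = -4.98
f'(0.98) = -0.88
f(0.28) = -5.84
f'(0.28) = 3.32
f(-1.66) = -23.57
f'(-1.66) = 14.96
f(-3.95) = -73.56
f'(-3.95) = 28.70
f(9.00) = -205.00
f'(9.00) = -49.00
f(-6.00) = -145.00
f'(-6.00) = 41.00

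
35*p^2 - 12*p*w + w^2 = (-7*p + w)*(-5*p + w)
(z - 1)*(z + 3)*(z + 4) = z^3 + 6*z^2 + 5*z - 12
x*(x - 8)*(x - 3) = x^3 - 11*x^2 + 24*x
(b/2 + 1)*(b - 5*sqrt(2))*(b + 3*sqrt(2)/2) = b^3/2 - 7*sqrt(2)*b^2/4 + b^2 - 15*b/2 - 7*sqrt(2)*b/2 - 15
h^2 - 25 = (h - 5)*(h + 5)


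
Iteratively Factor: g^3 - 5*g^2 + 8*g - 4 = (g - 2)*(g^2 - 3*g + 2) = (g - 2)^2*(g - 1)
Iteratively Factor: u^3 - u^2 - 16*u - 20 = (u + 2)*(u^2 - 3*u - 10) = (u + 2)^2*(u - 5)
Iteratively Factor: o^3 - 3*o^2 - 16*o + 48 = (o + 4)*(o^2 - 7*o + 12) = (o - 3)*(o + 4)*(o - 4)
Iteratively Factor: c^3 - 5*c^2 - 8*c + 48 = (c - 4)*(c^2 - c - 12) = (c - 4)^2*(c + 3)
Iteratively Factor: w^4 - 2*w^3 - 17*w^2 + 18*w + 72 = (w - 4)*(w^3 + 2*w^2 - 9*w - 18) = (w - 4)*(w + 3)*(w^2 - w - 6) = (w - 4)*(w + 2)*(w + 3)*(w - 3)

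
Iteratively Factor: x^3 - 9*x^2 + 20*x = (x)*(x^2 - 9*x + 20) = x*(x - 4)*(x - 5)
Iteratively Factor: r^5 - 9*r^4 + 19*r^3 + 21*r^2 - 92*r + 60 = (r - 3)*(r^4 - 6*r^3 + r^2 + 24*r - 20) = (r - 3)*(r + 2)*(r^3 - 8*r^2 + 17*r - 10) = (r - 5)*(r - 3)*(r + 2)*(r^2 - 3*r + 2) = (r - 5)*(r - 3)*(r - 2)*(r + 2)*(r - 1)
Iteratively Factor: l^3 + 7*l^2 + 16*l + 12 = (l + 3)*(l^2 + 4*l + 4) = (l + 2)*(l + 3)*(l + 2)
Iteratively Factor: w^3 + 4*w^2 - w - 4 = (w - 1)*(w^2 + 5*w + 4) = (w - 1)*(w + 1)*(w + 4)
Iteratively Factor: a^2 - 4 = (a - 2)*(a + 2)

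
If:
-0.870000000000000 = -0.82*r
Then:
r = 1.06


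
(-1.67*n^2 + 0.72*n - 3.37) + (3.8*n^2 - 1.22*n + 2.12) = 2.13*n^2 - 0.5*n - 1.25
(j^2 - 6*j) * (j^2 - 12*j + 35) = j^4 - 18*j^3 + 107*j^2 - 210*j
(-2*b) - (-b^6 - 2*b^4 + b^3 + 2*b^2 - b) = b^6 + 2*b^4 - b^3 - 2*b^2 - b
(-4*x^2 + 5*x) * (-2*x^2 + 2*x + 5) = 8*x^4 - 18*x^3 - 10*x^2 + 25*x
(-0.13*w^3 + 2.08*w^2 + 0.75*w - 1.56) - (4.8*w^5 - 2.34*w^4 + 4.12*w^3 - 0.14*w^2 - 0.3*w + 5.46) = -4.8*w^5 + 2.34*w^4 - 4.25*w^3 + 2.22*w^2 + 1.05*w - 7.02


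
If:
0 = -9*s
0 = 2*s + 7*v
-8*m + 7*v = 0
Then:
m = 0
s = 0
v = 0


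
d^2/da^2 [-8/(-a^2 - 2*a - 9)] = 16*(-a^2 - 2*a + 4*(a + 1)^2 - 9)/(a^2 + 2*a + 9)^3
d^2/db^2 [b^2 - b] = 2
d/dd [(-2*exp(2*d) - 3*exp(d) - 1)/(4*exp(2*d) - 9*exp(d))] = (30*exp(2*d) + 8*exp(d) - 9)*exp(-d)/(16*exp(2*d) - 72*exp(d) + 81)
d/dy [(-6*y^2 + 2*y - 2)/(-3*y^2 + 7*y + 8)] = 6*(-6*y^2 - 18*y + 5)/(9*y^4 - 42*y^3 + y^2 + 112*y + 64)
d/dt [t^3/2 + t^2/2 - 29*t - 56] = 3*t^2/2 + t - 29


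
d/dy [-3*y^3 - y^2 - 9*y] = -9*y^2 - 2*y - 9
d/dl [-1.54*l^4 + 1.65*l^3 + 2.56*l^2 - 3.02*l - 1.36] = -6.16*l^3 + 4.95*l^2 + 5.12*l - 3.02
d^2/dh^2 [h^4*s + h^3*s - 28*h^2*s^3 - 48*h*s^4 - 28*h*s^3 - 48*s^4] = 2*s*(6*h^2 + 3*h - 28*s^2)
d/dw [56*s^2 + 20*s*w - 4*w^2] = 20*s - 8*w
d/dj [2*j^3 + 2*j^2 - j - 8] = 6*j^2 + 4*j - 1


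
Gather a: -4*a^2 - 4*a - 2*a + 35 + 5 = -4*a^2 - 6*a + 40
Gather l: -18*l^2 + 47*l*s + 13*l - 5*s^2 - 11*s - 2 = -18*l^2 + l*(47*s + 13) - 5*s^2 - 11*s - 2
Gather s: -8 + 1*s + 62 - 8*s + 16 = 70 - 7*s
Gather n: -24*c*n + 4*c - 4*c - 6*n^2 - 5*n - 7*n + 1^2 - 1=-6*n^2 + n*(-24*c - 12)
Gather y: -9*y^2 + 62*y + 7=-9*y^2 + 62*y + 7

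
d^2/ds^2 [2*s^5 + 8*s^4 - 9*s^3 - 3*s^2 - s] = 40*s^3 + 96*s^2 - 54*s - 6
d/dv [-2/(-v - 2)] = -2/(v + 2)^2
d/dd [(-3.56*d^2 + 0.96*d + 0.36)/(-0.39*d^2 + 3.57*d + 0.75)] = (-12.3348*d^2 - 5.0592*d - 0.5652)/(0.1521*d^4 - 2.7846*d^3 + 12.1599*d^2 + 5.355*d + 0.5625)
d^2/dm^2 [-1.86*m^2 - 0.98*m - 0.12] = -3.72000000000000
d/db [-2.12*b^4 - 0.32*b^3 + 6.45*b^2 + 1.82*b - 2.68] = -8.48*b^3 - 0.96*b^2 + 12.9*b + 1.82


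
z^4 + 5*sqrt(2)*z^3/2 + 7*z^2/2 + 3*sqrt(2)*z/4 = z*(z + sqrt(2)/2)^2*(z + 3*sqrt(2)/2)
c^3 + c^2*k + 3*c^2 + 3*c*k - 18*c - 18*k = (c - 3)*(c + 6)*(c + k)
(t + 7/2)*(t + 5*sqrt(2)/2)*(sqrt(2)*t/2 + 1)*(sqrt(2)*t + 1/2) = t^4 + 7*t^3/2 + 15*sqrt(2)*t^3/4 + 27*t^2/4 + 105*sqrt(2)*t^2/8 + 5*sqrt(2)*t/4 + 189*t/8 + 35*sqrt(2)/8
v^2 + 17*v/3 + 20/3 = (v + 5/3)*(v + 4)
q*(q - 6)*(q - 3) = q^3 - 9*q^2 + 18*q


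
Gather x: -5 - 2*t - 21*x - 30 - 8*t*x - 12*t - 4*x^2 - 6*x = -14*t - 4*x^2 + x*(-8*t - 27) - 35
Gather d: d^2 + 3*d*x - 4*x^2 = d^2 + 3*d*x - 4*x^2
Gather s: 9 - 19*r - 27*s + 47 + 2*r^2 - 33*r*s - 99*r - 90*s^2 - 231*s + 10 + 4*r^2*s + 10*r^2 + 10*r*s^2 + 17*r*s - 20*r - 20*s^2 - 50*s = 12*r^2 - 138*r + s^2*(10*r - 110) + s*(4*r^2 - 16*r - 308) + 66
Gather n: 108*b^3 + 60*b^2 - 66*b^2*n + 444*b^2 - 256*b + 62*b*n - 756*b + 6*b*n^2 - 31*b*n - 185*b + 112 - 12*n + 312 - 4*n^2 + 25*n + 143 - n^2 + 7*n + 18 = 108*b^3 + 504*b^2 - 1197*b + n^2*(6*b - 5) + n*(-66*b^2 + 31*b + 20) + 585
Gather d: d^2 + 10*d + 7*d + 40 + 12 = d^2 + 17*d + 52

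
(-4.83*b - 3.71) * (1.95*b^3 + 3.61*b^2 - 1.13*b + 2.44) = -9.4185*b^4 - 24.6708*b^3 - 7.9352*b^2 - 7.5929*b - 9.0524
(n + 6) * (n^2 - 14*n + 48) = n^3 - 8*n^2 - 36*n + 288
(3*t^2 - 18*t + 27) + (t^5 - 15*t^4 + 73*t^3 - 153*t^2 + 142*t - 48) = t^5 - 15*t^4 + 73*t^3 - 150*t^2 + 124*t - 21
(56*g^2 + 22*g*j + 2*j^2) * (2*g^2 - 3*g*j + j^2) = 112*g^4 - 124*g^3*j - 6*g^2*j^2 + 16*g*j^3 + 2*j^4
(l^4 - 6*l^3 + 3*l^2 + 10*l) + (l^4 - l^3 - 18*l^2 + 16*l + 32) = 2*l^4 - 7*l^3 - 15*l^2 + 26*l + 32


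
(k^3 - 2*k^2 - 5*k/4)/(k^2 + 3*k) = (k^2 - 2*k - 5/4)/(k + 3)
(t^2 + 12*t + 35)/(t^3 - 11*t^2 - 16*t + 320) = (t + 7)/(t^2 - 16*t + 64)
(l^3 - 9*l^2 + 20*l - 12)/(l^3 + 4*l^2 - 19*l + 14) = (l - 6)/(l + 7)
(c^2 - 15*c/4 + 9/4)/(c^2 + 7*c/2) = (4*c^2 - 15*c + 9)/(2*c*(2*c + 7))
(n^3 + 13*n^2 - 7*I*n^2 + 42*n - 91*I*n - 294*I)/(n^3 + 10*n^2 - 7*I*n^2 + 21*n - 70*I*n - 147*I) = (n + 6)/(n + 3)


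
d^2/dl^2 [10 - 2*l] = 0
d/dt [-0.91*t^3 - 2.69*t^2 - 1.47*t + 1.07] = -2.73*t^2 - 5.38*t - 1.47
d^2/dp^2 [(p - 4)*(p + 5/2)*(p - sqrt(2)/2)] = 6*p - 3 - sqrt(2)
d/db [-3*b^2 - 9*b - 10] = -6*b - 9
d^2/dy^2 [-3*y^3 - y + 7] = -18*y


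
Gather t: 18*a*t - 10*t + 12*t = t*(18*a + 2)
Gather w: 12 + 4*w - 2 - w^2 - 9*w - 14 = -w^2 - 5*w - 4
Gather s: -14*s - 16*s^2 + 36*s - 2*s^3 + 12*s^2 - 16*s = -2*s^3 - 4*s^2 + 6*s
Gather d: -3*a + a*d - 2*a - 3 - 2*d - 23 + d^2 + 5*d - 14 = -5*a + d^2 + d*(a + 3) - 40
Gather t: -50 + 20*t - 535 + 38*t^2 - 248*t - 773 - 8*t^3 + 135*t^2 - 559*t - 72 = -8*t^3 + 173*t^2 - 787*t - 1430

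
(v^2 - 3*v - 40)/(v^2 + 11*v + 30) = (v - 8)/(v + 6)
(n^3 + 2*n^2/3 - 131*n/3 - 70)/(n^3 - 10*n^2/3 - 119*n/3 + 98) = (3*n + 5)/(3*n - 7)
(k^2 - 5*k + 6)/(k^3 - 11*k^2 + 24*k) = (k - 2)/(k*(k - 8))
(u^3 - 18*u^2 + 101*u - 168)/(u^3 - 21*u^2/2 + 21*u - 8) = 2*(u^2 - 10*u + 21)/(2*u^2 - 5*u + 2)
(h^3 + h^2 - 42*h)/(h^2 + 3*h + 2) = h*(h^2 + h - 42)/(h^2 + 3*h + 2)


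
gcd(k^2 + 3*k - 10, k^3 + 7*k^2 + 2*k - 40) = k^2 + 3*k - 10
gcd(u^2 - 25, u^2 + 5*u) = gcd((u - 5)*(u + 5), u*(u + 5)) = u + 5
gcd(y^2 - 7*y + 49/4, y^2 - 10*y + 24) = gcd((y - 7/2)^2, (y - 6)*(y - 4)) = 1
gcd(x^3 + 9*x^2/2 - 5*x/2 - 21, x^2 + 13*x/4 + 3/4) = x + 3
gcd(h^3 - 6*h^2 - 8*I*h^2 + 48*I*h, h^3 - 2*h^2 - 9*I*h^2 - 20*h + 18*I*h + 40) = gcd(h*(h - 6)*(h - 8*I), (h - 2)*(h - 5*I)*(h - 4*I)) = 1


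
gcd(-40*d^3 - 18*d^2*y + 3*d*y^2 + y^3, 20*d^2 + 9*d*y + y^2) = 5*d + y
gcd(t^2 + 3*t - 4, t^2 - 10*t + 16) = 1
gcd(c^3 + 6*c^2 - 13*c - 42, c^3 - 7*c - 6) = c^2 - c - 6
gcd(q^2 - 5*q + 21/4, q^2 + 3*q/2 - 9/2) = q - 3/2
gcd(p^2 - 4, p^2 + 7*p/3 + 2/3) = p + 2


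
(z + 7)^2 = z^2 + 14*z + 49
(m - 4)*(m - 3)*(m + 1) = m^3 - 6*m^2 + 5*m + 12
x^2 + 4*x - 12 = (x - 2)*(x + 6)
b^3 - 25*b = b*(b - 5)*(b + 5)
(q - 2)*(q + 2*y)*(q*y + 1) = q^3*y + 2*q^2*y^2 - 2*q^2*y + q^2 - 4*q*y^2 + 2*q*y - 2*q - 4*y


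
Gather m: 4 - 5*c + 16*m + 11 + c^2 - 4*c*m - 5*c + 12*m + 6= c^2 - 10*c + m*(28 - 4*c) + 21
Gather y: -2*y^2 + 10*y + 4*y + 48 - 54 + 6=-2*y^2 + 14*y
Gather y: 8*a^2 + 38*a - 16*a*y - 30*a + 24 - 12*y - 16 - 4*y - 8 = 8*a^2 + 8*a + y*(-16*a - 16)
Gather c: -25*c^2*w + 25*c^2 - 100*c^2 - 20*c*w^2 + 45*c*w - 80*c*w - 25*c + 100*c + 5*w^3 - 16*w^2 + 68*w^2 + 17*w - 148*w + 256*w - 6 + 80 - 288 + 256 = c^2*(-25*w - 75) + c*(-20*w^2 - 35*w + 75) + 5*w^3 + 52*w^2 + 125*w + 42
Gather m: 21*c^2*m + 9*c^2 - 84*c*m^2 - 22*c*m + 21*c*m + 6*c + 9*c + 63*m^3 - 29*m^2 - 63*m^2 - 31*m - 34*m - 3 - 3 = 9*c^2 + 15*c + 63*m^3 + m^2*(-84*c - 92) + m*(21*c^2 - c - 65) - 6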